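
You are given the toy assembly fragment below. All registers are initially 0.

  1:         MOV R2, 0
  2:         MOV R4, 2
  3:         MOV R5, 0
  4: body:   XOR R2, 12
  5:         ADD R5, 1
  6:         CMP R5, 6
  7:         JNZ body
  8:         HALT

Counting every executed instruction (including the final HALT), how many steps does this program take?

28

MOV R2, 0 → R2=0
MOV R4, 2 → R4=2
MOV R5, 0 → R5=0
XOR R2, 12 → R2=0^12=12
ADD R5, 1 → R5=0+1=1
CMP R5, 6  (cmp 1,6)
JNZ body: taken
XOR R2, 12 → R2=12^12=0
ADD R5, 1 → R5=1+1=2
CMP R5, 6  (cmp 2,6)
JNZ body: taken
XOR R2, 12 → R2=0^12=12
ADD R5, 1 → R5=2+1=3
CMP R5, 6  (cmp 3,6)
JNZ body: taken
XOR R2, 12 → R2=12^12=0
ADD R5, 1 → R5=3+1=4
CMP R5, 6  (cmp 4,6)
JNZ body: taken
XOR R2, 12 → R2=0^12=12
ADD R5, 1 → R5=4+1=5
CMP R5, 6  (cmp 5,6)
JNZ body: taken
XOR R2, 12 → R2=12^12=0
ADD R5, 1 → R5=5+1=6
CMP R5, 6  (cmp 6,6)
JNZ body: not taken
halt.
Total executed instructions: 28.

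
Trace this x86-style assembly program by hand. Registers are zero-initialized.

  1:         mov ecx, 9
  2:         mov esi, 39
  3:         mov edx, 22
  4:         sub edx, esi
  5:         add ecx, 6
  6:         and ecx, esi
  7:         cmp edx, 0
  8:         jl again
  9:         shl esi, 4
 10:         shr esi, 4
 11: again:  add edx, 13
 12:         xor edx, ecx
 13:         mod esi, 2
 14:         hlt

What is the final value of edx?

-5

ecx=9
esi=39
edx=22
edx=22-39=-17
ecx=9+6=15
ecx=15&39=7
cmp edx, 0  (cmp -17,0)
jl again: taken
edx=(-17)+13=-4
edx=(-4)^7=-5
esi=39%2=1
halt.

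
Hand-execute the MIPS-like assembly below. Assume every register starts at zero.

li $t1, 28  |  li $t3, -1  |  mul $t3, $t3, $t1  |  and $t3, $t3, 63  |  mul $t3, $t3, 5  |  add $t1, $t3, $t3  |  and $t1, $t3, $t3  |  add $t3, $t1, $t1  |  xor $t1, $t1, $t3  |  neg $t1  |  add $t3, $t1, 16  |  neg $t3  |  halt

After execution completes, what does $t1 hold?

-476

li $t1, 28 → $t1=28
li $t3, -1 → $t3=-1
mul $t3, $t3, $t1 → $t3=(-1)*28=-28
and $t3, $t3, 63 → $t3=(-28)&63=36
mul $t3, $t3, 5 → $t3=36*5=180
add $t1, $t3, $t3 → $t1=180+180=360
and $t1, $t3, $t3 → $t1=180&180=180
add $t3, $t1, $t1 → $t3=180+180=360
xor $t1, $t1, $t3 → $t1=180^360=476
neg $t1 → $t1=-(476)=-476
add $t3, $t1, 16 → $t3=(-476)+16=-460
neg $t3 → $t3=-(-460)=460
halt.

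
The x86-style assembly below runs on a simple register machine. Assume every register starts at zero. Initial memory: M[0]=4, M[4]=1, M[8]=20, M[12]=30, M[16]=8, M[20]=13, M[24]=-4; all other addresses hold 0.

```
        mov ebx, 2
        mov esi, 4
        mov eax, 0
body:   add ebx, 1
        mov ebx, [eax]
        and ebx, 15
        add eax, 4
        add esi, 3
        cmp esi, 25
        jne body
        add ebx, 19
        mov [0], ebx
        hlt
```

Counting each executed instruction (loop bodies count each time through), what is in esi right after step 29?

16

ebx=2
esi=4
eax=0
ebx=2+1=3
ebx=M[0]=4
ebx=4&15=4
eax=0+4=4
esi=4+3=7
cmp esi, 25  (cmp 7,25)
jne body: taken
ebx=4+1=5
ebx=M[4]=1
ebx=1&15=1
eax=4+4=8
esi=7+3=10
cmp esi, 25  (cmp 10,25)
jne body: taken
ebx=1+1=2
ebx=M[8]=20
ebx=20&15=4
eax=8+4=12
esi=10+3=13
cmp esi, 25  (cmp 13,25)
jne body: taken
ebx=4+1=5
ebx=M[12]=30
ebx=30&15=14
eax=12+4=16
esi=13+3=16
After step 29: esi = 16.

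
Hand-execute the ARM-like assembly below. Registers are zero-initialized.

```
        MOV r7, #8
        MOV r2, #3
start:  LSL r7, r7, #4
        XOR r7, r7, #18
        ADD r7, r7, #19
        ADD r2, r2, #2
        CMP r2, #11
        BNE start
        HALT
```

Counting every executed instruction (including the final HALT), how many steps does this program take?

27

MOV r7, #8 → r7=8
MOV r2, #3 → r2=3
LSL r7, r7, #4 → r7=8<<4=128
XOR r7, r7, #18 → r7=128^18=146
ADD r7, r7, #19 → r7=146+19=165
ADD r2, r2, #2 → r2=3+2=5
CMP r2, #11  (cmp 5,11)
BNE start: taken
LSL r7, r7, #4 → r7=165<<4=2640
XOR r7, r7, #18 → r7=2640^18=2626
ADD r7, r7, #19 → r7=2626+19=2645
ADD r2, r2, #2 → r2=5+2=7
CMP r2, #11  (cmp 7,11)
BNE start: taken
LSL r7, r7, #4 → r7=2645<<4=42320
XOR r7, r7, #18 → r7=42320^18=42306
ADD r7, r7, #19 → r7=42306+19=42325
ADD r2, r2, #2 → r2=7+2=9
CMP r2, #11  (cmp 9,11)
BNE start: taken
LSL r7, r7, #4 → r7=42325<<4=677200
XOR r7, r7, #18 → r7=677200^18=677186
ADD r7, r7, #19 → r7=677186+19=677205
ADD r2, r2, #2 → r2=9+2=11
CMP r2, #11  (cmp 11,11)
BNE start: not taken
halt.
Total executed instructions: 27.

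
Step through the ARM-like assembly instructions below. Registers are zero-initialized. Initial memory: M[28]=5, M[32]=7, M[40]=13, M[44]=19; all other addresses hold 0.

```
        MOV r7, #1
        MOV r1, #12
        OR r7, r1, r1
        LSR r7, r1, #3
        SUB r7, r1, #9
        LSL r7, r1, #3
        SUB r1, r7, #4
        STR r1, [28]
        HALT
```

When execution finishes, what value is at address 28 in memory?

MOV r7, #1 → r7=1
MOV r1, #12 → r1=12
OR r7, r1, r1 → r7=12|12=12
LSR r7, r1, #3 → r7=12>>3=1
SUB r7, r1, #9 → r7=12-9=3
LSL r7, r1, #3 → r7=12<<3=96
SUB r1, r7, #4 → r1=96-4=92
STR r1, [28] → M[28]=92
halt.

92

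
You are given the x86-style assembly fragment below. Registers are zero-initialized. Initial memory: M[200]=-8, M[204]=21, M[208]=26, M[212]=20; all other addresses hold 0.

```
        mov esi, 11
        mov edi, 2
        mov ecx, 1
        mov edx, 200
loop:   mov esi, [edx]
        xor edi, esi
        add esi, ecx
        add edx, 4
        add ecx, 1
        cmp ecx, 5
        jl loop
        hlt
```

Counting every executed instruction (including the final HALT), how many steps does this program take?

33

after mov esi, 11: esi=11
after mov edi, 2: edi=2
after mov ecx, 1: ecx=1
after mov edx, 200: edx=200
after mov esi, [edx]: esi=M[200]=-8
after xor edi, esi: edi=2^(-8)=-6
after add esi, ecx: esi=(-8)+1=-7
after add edx, 4: edx=200+4=204
after add ecx, 1: ecx=1+1=2
cmp ecx, 5  (cmp 2,5)
jl loop: taken
after mov esi, [edx]: esi=M[204]=21
after xor edi, esi: edi=(-6)^21=-17
after add esi, ecx: esi=21+2=23
after add edx, 4: edx=204+4=208
after add ecx, 1: ecx=2+1=3
cmp ecx, 5  (cmp 3,5)
jl loop: taken
after mov esi, [edx]: esi=M[208]=26
after xor edi, esi: edi=(-17)^26=-11
after add esi, ecx: esi=26+3=29
after add edx, 4: edx=208+4=212
after add ecx, 1: ecx=3+1=4
cmp ecx, 5  (cmp 4,5)
jl loop: taken
after mov esi, [edx]: esi=M[212]=20
after xor edi, esi: edi=(-11)^20=-31
after add esi, ecx: esi=20+4=24
after add edx, 4: edx=212+4=216
after add ecx, 1: ecx=4+1=5
cmp ecx, 5  (cmp 5,5)
jl loop: not taken
halt.
Total executed instructions: 33.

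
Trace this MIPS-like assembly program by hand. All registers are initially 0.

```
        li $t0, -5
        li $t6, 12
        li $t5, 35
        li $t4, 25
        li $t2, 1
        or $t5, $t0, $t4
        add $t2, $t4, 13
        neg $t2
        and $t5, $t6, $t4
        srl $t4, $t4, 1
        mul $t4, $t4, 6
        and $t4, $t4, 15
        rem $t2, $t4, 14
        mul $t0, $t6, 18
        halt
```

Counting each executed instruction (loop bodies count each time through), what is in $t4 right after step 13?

8

li $t0, -5 → $t0=-5
li $t6, 12 → $t6=12
li $t5, 35 → $t5=35
li $t4, 25 → $t4=25
li $t2, 1 → $t2=1
or $t5, $t0, $t4 → $t5=(-5)|25=-5
add $t2, $t4, 13 → $t2=25+13=38
neg $t2 → $t2=-(38)=-38
and $t5, $t6, $t4 → $t5=12&25=8
srl $t4, $t4, 1 → $t4=25>>1=12
mul $t4, $t4, 6 → $t4=12*6=72
and $t4, $t4, 15 → $t4=72&15=8
rem $t2, $t4, 14 → $t2=8%14=8
After step 13: $t4 = 8.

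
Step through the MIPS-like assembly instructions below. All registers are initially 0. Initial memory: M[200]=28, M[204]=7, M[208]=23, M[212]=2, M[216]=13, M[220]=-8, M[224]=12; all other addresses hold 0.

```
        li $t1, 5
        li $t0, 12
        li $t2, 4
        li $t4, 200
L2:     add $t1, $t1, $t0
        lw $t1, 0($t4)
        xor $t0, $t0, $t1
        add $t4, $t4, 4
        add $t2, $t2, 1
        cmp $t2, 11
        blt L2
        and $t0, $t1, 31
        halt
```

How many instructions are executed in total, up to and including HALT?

li $t1, 5 → $t1=5
li $t0, 12 → $t0=12
li $t2, 4 → $t2=4
li $t4, 200 → $t4=200
add $t1, $t1, $t0 → $t1=5+12=17
lw $t1, 0($t4) → $t1=M[200]=28
xor $t0, $t0, $t1 → $t0=12^28=16
add $t4, $t4, 4 → $t4=200+4=204
add $t2, $t2, 1 → $t2=4+1=5
cmp $t2, 11  (cmp 5,11)
blt L2: taken
add $t1, $t1, $t0 → $t1=28+16=44
lw $t1, 0($t4) → $t1=M[204]=7
xor $t0, $t0, $t1 → $t0=16^7=23
add $t4, $t4, 4 → $t4=204+4=208
add $t2, $t2, 1 → $t2=5+1=6
cmp $t2, 11  (cmp 6,11)
blt L2: taken
add $t1, $t1, $t0 → $t1=7+23=30
lw $t1, 0($t4) → $t1=M[208]=23
xor $t0, $t0, $t1 → $t0=23^23=0
add $t4, $t4, 4 → $t4=208+4=212
add $t2, $t2, 1 → $t2=6+1=7
cmp $t2, 11  (cmp 7,11)
blt L2: taken
add $t1, $t1, $t0 → $t1=23+0=23
lw $t1, 0($t4) → $t1=M[212]=2
xor $t0, $t0, $t1 → $t0=0^2=2
add $t4, $t4, 4 → $t4=212+4=216
add $t2, $t2, 1 → $t2=7+1=8
cmp $t2, 11  (cmp 8,11)
blt L2: taken
add $t1, $t1, $t0 → $t1=2+2=4
lw $t1, 0($t4) → $t1=M[216]=13
xor $t0, $t0, $t1 → $t0=2^13=15
add $t4, $t4, 4 → $t4=216+4=220
add $t2, $t2, 1 → $t2=8+1=9
cmp $t2, 11  (cmp 9,11)
blt L2: taken
add $t1, $t1, $t0 → $t1=13+15=28
lw $t1, 0($t4) → $t1=M[220]=-8
xor $t0, $t0, $t1 → $t0=15^(-8)=-9
add $t4, $t4, 4 → $t4=220+4=224
add $t2, $t2, 1 → $t2=9+1=10
cmp $t2, 11  (cmp 10,11)
blt L2: taken
add $t1, $t1, $t0 → $t1=(-8)+(-9)=-17
lw $t1, 0($t4) → $t1=M[224]=12
xor $t0, $t0, $t1 → $t0=(-9)^12=-5
add $t4, $t4, 4 → $t4=224+4=228
add $t2, $t2, 1 → $t2=10+1=11
cmp $t2, 11  (cmp 11,11)
blt L2: not taken
and $t0, $t1, 31 → $t0=12&31=12
halt.
Total executed instructions: 55.

55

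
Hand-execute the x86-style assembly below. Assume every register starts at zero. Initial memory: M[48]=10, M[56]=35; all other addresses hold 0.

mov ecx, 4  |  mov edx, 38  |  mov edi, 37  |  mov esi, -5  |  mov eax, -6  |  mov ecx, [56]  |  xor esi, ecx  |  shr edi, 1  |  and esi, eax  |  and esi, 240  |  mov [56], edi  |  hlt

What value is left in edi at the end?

mov ecx, 4 → ecx=4
mov edx, 38 → edx=38
mov edi, 37 → edi=37
mov esi, -5 → esi=-5
mov eax, -6 → eax=-6
mov ecx, [56] → ecx=M[56]=35
xor esi, ecx → esi=(-5)^35=-40
shr edi, 1 → edi=37>>1=18
and esi, eax → esi=(-40)&(-6)=-40
and esi, 240 → esi=(-40)&240=208
mov [56], edi → M[56]=18
halt.

18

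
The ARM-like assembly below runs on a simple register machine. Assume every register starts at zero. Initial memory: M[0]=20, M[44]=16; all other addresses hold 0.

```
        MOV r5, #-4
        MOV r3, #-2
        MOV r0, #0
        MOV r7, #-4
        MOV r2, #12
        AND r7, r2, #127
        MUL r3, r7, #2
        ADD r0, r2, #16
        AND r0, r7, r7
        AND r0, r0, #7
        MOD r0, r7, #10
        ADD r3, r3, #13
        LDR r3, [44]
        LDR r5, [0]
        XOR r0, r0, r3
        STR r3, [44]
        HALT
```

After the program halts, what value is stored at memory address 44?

after MOV r5, #-4: r5=-4
after MOV r3, #-2: r3=-2
after MOV r0, #0: r0=0
after MOV r7, #-4: r7=-4
after MOV r2, #12: r2=12
after AND r7, r2, #127: r7=12&127=12
after MUL r3, r7, #2: r3=12*2=24
after ADD r0, r2, #16: r0=12+16=28
after AND r0, r7, r7: r0=12&12=12
after AND r0, r0, #7: r0=12&7=4
after MOD r0, r7, #10: r0=12%10=2
after ADD r3, r3, #13: r3=24+13=37
after LDR r3, [44]: r3=M[44]=16
after LDR r5, [0]: r5=M[0]=20
after XOR r0, r0, r3: r0=2^16=18
STR r3, [44] → M[44]=16
halt.

16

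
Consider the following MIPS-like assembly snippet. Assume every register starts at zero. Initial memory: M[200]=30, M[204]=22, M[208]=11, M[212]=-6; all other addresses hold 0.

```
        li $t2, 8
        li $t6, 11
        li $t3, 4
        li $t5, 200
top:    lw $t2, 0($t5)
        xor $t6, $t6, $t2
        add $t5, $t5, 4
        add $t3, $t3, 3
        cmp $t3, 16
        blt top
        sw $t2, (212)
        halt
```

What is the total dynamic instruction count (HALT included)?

30

li $t2, 8 → $t2=8
li $t6, 11 → $t6=11
li $t3, 4 → $t3=4
li $t5, 200 → $t5=200
lw $t2, 0($t5) → $t2=M[200]=30
xor $t6, $t6, $t2 → $t6=11^30=21
add $t5, $t5, 4 → $t5=200+4=204
add $t3, $t3, 3 → $t3=4+3=7
cmp $t3, 16  (cmp 7,16)
blt top: taken
lw $t2, 0($t5) → $t2=M[204]=22
xor $t6, $t6, $t2 → $t6=21^22=3
add $t5, $t5, 4 → $t5=204+4=208
add $t3, $t3, 3 → $t3=7+3=10
cmp $t3, 16  (cmp 10,16)
blt top: taken
lw $t2, 0($t5) → $t2=M[208]=11
xor $t6, $t6, $t2 → $t6=3^11=8
add $t5, $t5, 4 → $t5=208+4=212
add $t3, $t3, 3 → $t3=10+3=13
cmp $t3, 16  (cmp 13,16)
blt top: taken
lw $t2, 0($t5) → $t2=M[212]=-6
xor $t6, $t6, $t2 → $t6=8^(-6)=-14
add $t5, $t5, 4 → $t5=212+4=216
add $t3, $t3, 3 → $t3=13+3=16
cmp $t3, 16  (cmp 16,16)
blt top: not taken
sw $t2, (212) → M[212]=-6
halt.
Total executed instructions: 30.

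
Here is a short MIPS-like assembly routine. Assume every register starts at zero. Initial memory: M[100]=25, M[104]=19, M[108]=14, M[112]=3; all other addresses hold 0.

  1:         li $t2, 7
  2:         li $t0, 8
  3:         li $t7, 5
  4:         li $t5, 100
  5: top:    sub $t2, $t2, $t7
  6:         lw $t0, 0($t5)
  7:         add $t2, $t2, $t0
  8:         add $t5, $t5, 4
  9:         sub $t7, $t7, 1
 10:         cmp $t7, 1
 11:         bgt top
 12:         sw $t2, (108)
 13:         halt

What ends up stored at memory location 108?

$t2=7
$t0=8
$t7=5
$t5=100
$t2=7-5=2
$t0=M[100]=25
$t2=2+25=27
$t5=100+4=104
$t7=5-1=4
cmp $t7, 1  (cmp 4,1)
bgt top: taken
$t2=27-4=23
$t0=M[104]=19
$t2=23+19=42
$t5=104+4=108
$t7=4-1=3
cmp $t7, 1  (cmp 3,1)
bgt top: taken
$t2=42-3=39
$t0=M[108]=14
$t2=39+14=53
$t5=108+4=112
$t7=3-1=2
cmp $t7, 1  (cmp 2,1)
bgt top: taken
$t2=53-2=51
$t0=M[112]=3
$t2=51+3=54
$t5=112+4=116
$t7=2-1=1
cmp $t7, 1  (cmp 1,1)
bgt top: not taken
sw $t2, (108) → M[108]=54
halt.

54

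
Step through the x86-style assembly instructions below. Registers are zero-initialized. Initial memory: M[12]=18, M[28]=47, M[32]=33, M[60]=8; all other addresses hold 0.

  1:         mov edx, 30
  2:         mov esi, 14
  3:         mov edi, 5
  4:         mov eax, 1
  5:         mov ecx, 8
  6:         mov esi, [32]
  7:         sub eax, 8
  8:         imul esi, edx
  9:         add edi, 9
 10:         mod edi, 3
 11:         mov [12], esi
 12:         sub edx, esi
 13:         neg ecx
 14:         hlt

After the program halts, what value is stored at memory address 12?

after mov edx, 30: edx=30
after mov esi, 14: esi=14
after mov edi, 5: edi=5
after mov eax, 1: eax=1
after mov ecx, 8: ecx=8
after mov esi, [32]: esi=M[32]=33
after sub eax, 8: eax=1-8=-7
after imul esi, edx: esi=33*30=990
after add edi, 9: edi=5+9=14
after mod edi, 3: edi=14%3=2
mov [12], esi → M[12]=990
after sub edx, esi: edx=30-990=-960
after neg ecx: ecx=-(8)=-8
halt.

990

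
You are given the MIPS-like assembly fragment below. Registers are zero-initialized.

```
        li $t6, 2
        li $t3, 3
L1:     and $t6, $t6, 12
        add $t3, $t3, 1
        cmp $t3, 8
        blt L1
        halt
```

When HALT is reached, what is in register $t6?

0

li $t6, 2 → $t6=2
li $t3, 3 → $t3=3
and $t6, $t6, 12 → $t6=2&12=0
add $t3, $t3, 1 → $t3=3+1=4
cmp $t3, 8  (cmp 4,8)
blt L1: taken
and $t6, $t6, 12 → $t6=0&12=0
add $t3, $t3, 1 → $t3=4+1=5
cmp $t3, 8  (cmp 5,8)
blt L1: taken
and $t6, $t6, 12 → $t6=0&12=0
add $t3, $t3, 1 → $t3=5+1=6
cmp $t3, 8  (cmp 6,8)
blt L1: taken
and $t6, $t6, 12 → $t6=0&12=0
add $t3, $t3, 1 → $t3=6+1=7
cmp $t3, 8  (cmp 7,8)
blt L1: taken
and $t6, $t6, 12 → $t6=0&12=0
add $t3, $t3, 1 → $t3=7+1=8
cmp $t3, 8  (cmp 8,8)
blt L1: not taken
halt.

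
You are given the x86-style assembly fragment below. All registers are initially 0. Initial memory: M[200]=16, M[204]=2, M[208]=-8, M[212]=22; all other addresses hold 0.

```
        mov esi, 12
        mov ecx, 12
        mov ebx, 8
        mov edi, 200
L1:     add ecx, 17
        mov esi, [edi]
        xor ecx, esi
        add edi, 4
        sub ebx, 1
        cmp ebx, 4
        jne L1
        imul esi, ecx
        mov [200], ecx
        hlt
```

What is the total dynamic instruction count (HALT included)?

35

mov esi, 12 → esi=12
mov ecx, 12 → ecx=12
mov ebx, 8 → ebx=8
mov edi, 200 → edi=200
add ecx, 17 → ecx=12+17=29
mov esi, [edi] → esi=M[200]=16
xor ecx, esi → ecx=29^16=13
add edi, 4 → edi=200+4=204
sub ebx, 1 → ebx=8-1=7
cmp ebx, 4  (cmp 7,4)
jne L1: taken
add ecx, 17 → ecx=13+17=30
mov esi, [edi] → esi=M[204]=2
xor ecx, esi → ecx=30^2=28
add edi, 4 → edi=204+4=208
sub ebx, 1 → ebx=7-1=6
cmp ebx, 4  (cmp 6,4)
jne L1: taken
add ecx, 17 → ecx=28+17=45
mov esi, [edi] → esi=M[208]=-8
xor ecx, esi → ecx=45^(-8)=-43
add edi, 4 → edi=208+4=212
sub ebx, 1 → ebx=6-1=5
cmp ebx, 4  (cmp 5,4)
jne L1: taken
add ecx, 17 → ecx=(-43)+17=-26
mov esi, [edi] → esi=M[212]=22
xor ecx, esi → ecx=(-26)^22=-16
add edi, 4 → edi=212+4=216
sub ebx, 1 → ebx=5-1=4
cmp ebx, 4  (cmp 4,4)
jne L1: not taken
imul esi, ecx → esi=22*(-16)=-352
mov [200], ecx → M[200]=-16
halt.
Total executed instructions: 35.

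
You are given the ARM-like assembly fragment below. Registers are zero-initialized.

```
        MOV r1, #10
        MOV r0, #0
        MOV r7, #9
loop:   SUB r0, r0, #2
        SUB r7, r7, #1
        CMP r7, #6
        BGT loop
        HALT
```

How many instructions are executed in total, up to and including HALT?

MOV r1, #10 → r1=10
MOV r0, #0 → r0=0
MOV r7, #9 → r7=9
SUB r0, r0, #2 → r0=0-2=-2
SUB r7, r7, #1 → r7=9-1=8
CMP r7, #6  (cmp 8,6)
BGT loop: taken
SUB r0, r0, #2 → r0=(-2)-2=-4
SUB r7, r7, #1 → r7=8-1=7
CMP r7, #6  (cmp 7,6)
BGT loop: taken
SUB r0, r0, #2 → r0=(-4)-2=-6
SUB r7, r7, #1 → r7=7-1=6
CMP r7, #6  (cmp 6,6)
BGT loop: not taken
halt.
Total executed instructions: 16.

16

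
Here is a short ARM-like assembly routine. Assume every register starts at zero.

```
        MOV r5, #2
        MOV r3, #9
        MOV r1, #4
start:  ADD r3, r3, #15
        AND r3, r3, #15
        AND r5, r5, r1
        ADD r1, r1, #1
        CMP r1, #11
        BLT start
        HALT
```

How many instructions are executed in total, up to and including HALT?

46

r5=2
r3=9
r1=4
r3=9+15=24
r3=24&15=8
r5=2&4=0
r1=4+1=5
CMP r1, #11  (cmp 5,11)
BLT start: taken
r3=8+15=23
r3=23&15=7
r5=0&5=0
r1=5+1=6
CMP r1, #11  (cmp 6,11)
BLT start: taken
r3=7+15=22
r3=22&15=6
r5=0&6=0
r1=6+1=7
CMP r1, #11  (cmp 7,11)
BLT start: taken
r3=6+15=21
r3=21&15=5
r5=0&7=0
r1=7+1=8
CMP r1, #11  (cmp 8,11)
BLT start: taken
r3=5+15=20
r3=20&15=4
r5=0&8=0
r1=8+1=9
CMP r1, #11  (cmp 9,11)
BLT start: taken
r3=4+15=19
r3=19&15=3
r5=0&9=0
r1=9+1=10
CMP r1, #11  (cmp 10,11)
BLT start: taken
r3=3+15=18
r3=18&15=2
r5=0&10=0
r1=10+1=11
CMP r1, #11  (cmp 11,11)
BLT start: not taken
halt.
Total executed instructions: 46.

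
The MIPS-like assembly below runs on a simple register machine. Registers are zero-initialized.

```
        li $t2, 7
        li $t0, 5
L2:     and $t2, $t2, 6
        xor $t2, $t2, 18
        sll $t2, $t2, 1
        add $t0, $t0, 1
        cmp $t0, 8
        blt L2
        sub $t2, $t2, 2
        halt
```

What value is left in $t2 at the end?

42

after li $t2, 7: $t2=7
after li $t0, 5: $t0=5
after and $t2, $t2, 6: $t2=7&6=6
after xor $t2, $t2, 18: $t2=6^18=20
after sll $t2, $t2, 1: $t2=20<<1=40
after add $t0, $t0, 1: $t0=5+1=6
cmp $t0, 8  (cmp 6,8)
blt L2: taken
after and $t2, $t2, 6: $t2=40&6=0
after xor $t2, $t2, 18: $t2=0^18=18
after sll $t2, $t2, 1: $t2=18<<1=36
after add $t0, $t0, 1: $t0=6+1=7
cmp $t0, 8  (cmp 7,8)
blt L2: taken
after and $t2, $t2, 6: $t2=36&6=4
after xor $t2, $t2, 18: $t2=4^18=22
after sll $t2, $t2, 1: $t2=22<<1=44
after add $t0, $t0, 1: $t0=7+1=8
cmp $t0, 8  (cmp 8,8)
blt L2: not taken
after sub $t2, $t2, 2: $t2=44-2=42
halt.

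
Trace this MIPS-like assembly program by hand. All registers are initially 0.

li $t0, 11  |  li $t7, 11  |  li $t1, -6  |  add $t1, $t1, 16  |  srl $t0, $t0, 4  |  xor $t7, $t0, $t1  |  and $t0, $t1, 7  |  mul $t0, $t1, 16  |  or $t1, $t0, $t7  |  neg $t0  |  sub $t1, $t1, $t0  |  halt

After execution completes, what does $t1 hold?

330

li $t0, 11 → $t0=11
li $t7, 11 → $t7=11
li $t1, -6 → $t1=-6
add $t1, $t1, 16 → $t1=(-6)+16=10
srl $t0, $t0, 4 → $t0=11>>4=0
xor $t7, $t0, $t1 → $t7=0^10=10
and $t0, $t1, 7 → $t0=10&7=2
mul $t0, $t1, 16 → $t0=10*16=160
or $t1, $t0, $t7 → $t1=160|10=170
neg $t0 → $t0=-(160)=-160
sub $t1, $t1, $t0 → $t1=170-(-160)=330
halt.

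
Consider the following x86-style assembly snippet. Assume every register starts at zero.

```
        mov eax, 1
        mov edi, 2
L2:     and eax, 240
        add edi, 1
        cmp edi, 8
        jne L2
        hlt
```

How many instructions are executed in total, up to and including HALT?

27

eax=1
edi=2
eax=1&240=0
edi=2+1=3
cmp edi, 8  (cmp 3,8)
jne L2: taken
eax=0&240=0
edi=3+1=4
cmp edi, 8  (cmp 4,8)
jne L2: taken
eax=0&240=0
edi=4+1=5
cmp edi, 8  (cmp 5,8)
jne L2: taken
eax=0&240=0
edi=5+1=6
cmp edi, 8  (cmp 6,8)
jne L2: taken
eax=0&240=0
edi=6+1=7
cmp edi, 8  (cmp 7,8)
jne L2: taken
eax=0&240=0
edi=7+1=8
cmp edi, 8  (cmp 8,8)
jne L2: not taken
halt.
Total executed instructions: 27.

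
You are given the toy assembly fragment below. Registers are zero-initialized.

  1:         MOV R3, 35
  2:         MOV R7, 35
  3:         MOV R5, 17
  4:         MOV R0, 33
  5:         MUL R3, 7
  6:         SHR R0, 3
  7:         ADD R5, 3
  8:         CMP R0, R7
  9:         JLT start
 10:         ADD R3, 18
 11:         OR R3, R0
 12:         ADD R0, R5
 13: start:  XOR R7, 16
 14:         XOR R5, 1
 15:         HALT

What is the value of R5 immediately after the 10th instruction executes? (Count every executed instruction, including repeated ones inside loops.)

20

after MOV R3, 35: R3=35
after MOV R7, 35: R7=35
after MOV R5, 17: R5=17
after MOV R0, 33: R0=33
after MUL R3, 7: R3=35*7=245
after SHR R0, 3: R0=33>>3=4
after ADD R5, 3: R5=17+3=20
CMP R0, R7  (cmp 4,35)
JLT start: taken
after XOR R7, 16: R7=35^16=51
After step 10: R5 = 20.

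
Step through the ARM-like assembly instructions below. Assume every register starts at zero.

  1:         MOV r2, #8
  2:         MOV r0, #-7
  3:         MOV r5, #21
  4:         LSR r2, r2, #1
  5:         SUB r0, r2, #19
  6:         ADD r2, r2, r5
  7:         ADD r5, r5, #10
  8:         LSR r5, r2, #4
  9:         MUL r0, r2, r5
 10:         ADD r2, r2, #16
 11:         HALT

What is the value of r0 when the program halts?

25

after MOV r2, #8: r2=8
after MOV r0, #-7: r0=-7
after MOV r5, #21: r5=21
after LSR r2, r2, #1: r2=8>>1=4
after SUB r0, r2, #19: r0=4-19=-15
after ADD r2, r2, r5: r2=4+21=25
after ADD r5, r5, #10: r5=21+10=31
after LSR r5, r2, #4: r5=25>>4=1
after MUL r0, r2, r5: r0=25*1=25
after ADD r2, r2, #16: r2=25+16=41
halt.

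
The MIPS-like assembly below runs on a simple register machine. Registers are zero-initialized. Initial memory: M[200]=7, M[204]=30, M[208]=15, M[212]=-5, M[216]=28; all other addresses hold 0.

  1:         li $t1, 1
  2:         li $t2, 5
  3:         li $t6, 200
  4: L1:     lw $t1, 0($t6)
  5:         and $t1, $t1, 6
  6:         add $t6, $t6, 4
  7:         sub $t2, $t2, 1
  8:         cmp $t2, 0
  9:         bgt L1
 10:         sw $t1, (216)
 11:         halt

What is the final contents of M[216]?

li $t1, 1 → $t1=1
li $t2, 5 → $t2=5
li $t6, 200 → $t6=200
lw $t1, 0($t6) → $t1=M[200]=7
and $t1, $t1, 6 → $t1=7&6=6
add $t6, $t6, 4 → $t6=200+4=204
sub $t2, $t2, 1 → $t2=5-1=4
cmp $t2, 0  (cmp 4,0)
bgt L1: taken
lw $t1, 0($t6) → $t1=M[204]=30
and $t1, $t1, 6 → $t1=30&6=6
add $t6, $t6, 4 → $t6=204+4=208
sub $t2, $t2, 1 → $t2=4-1=3
cmp $t2, 0  (cmp 3,0)
bgt L1: taken
lw $t1, 0($t6) → $t1=M[208]=15
and $t1, $t1, 6 → $t1=15&6=6
add $t6, $t6, 4 → $t6=208+4=212
sub $t2, $t2, 1 → $t2=3-1=2
cmp $t2, 0  (cmp 2,0)
bgt L1: taken
lw $t1, 0($t6) → $t1=M[212]=-5
and $t1, $t1, 6 → $t1=(-5)&6=2
add $t6, $t6, 4 → $t6=212+4=216
sub $t2, $t2, 1 → $t2=2-1=1
cmp $t2, 0  (cmp 1,0)
bgt L1: taken
lw $t1, 0($t6) → $t1=M[216]=28
and $t1, $t1, 6 → $t1=28&6=4
add $t6, $t6, 4 → $t6=216+4=220
sub $t2, $t2, 1 → $t2=1-1=0
cmp $t2, 0  (cmp 0,0)
bgt L1: not taken
sw $t1, (216) → M[216]=4
halt.

4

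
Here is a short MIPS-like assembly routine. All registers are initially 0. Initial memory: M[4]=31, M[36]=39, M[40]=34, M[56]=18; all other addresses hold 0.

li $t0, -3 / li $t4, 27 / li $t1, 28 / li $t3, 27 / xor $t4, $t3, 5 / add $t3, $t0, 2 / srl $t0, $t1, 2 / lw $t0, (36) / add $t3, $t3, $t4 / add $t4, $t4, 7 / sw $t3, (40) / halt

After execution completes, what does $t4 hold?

37

li $t0, -3 → $t0=-3
li $t4, 27 → $t4=27
li $t1, 28 → $t1=28
li $t3, 27 → $t3=27
xor $t4, $t3, 5 → $t4=27^5=30
add $t3, $t0, 2 → $t3=(-3)+2=-1
srl $t0, $t1, 2 → $t0=28>>2=7
lw $t0, (36) → $t0=M[36]=39
add $t3, $t3, $t4 → $t3=(-1)+30=29
add $t4, $t4, 7 → $t4=30+7=37
sw $t3, (40) → M[40]=29
halt.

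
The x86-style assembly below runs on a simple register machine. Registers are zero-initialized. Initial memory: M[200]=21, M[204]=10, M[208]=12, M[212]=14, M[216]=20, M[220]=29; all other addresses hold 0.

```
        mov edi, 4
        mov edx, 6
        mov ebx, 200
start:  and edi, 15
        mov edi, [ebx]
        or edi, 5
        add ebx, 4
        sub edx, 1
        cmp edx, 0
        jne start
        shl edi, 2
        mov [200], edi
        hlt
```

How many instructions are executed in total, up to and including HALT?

edi=4
edx=6
ebx=200
edi=4&15=4
edi=M[200]=21
edi=21|5=21
ebx=200+4=204
edx=6-1=5
cmp edx, 0  (cmp 5,0)
jne start: taken
edi=21&15=5
edi=M[204]=10
edi=10|5=15
ebx=204+4=208
edx=5-1=4
cmp edx, 0  (cmp 4,0)
jne start: taken
edi=15&15=15
edi=M[208]=12
edi=12|5=13
ebx=208+4=212
edx=4-1=3
cmp edx, 0  (cmp 3,0)
jne start: taken
edi=13&15=13
edi=M[212]=14
edi=14|5=15
ebx=212+4=216
edx=3-1=2
cmp edx, 0  (cmp 2,0)
jne start: taken
edi=15&15=15
edi=M[216]=20
edi=20|5=21
ebx=216+4=220
edx=2-1=1
cmp edx, 0  (cmp 1,0)
jne start: taken
edi=21&15=5
edi=M[220]=29
edi=29|5=29
ebx=220+4=224
edx=1-1=0
cmp edx, 0  (cmp 0,0)
jne start: not taken
edi=29<<2=116
mov [200], edi → M[200]=116
halt.
Total executed instructions: 48.

48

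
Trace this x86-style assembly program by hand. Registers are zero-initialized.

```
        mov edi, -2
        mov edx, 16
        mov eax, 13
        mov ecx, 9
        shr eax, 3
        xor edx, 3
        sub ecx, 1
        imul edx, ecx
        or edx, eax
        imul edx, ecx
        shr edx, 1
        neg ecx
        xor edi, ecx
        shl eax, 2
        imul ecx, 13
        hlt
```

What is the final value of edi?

6

after mov edi, -2: edi=-2
after mov edx, 16: edx=16
after mov eax, 13: eax=13
after mov ecx, 9: ecx=9
after shr eax, 3: eax=13>>3=1
after xor edx, 3: edx=16^3=19
after sub ecx, 1: ecx=9-1=8
after imul edx, ecx: edx=19*8=152
after or edx, eax: edx=152|1=153
after imul edx, ecx: edx=153*8=1224
after shr edx, 1: edx=1224>>1=612
after neg ecx: ecx=-(8)=-8
after xor edi, ecx: edi=(-2)^(-8)=6
after shl eax, 2: eax=1<<2=4
after imul ecx, 13: ecx=(-8)*13=-104
halt.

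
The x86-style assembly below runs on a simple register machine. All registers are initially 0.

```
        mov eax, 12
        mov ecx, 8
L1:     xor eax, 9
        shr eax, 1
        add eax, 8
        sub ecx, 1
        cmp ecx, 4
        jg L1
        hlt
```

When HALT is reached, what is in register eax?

eax=12
ecx=8
eax=12^9=5
eax=5>>1=2
eax=2+8=10
ecx=8-1=7
cmp ecx, 4  (cmp 7,4)
jg L1: taken
eax=10^9=3
eax=3>>1=1
eax=1+8=9
ecx=7-1=6
cmp ecx, 4  (cmp 6,4)
jg L1: taken
eax=9^9=0
eax=0>>1=0
eax=0+8=8
ecx=6-1=5
cmp ecx, 4  (cmp 5,4)
jg L1: taken
eax=8^9=1
eax=1>>1=0
eax=0+8=8
ecx=5-1=4
cmp ecx, 4  (cmp 4,4)
jg L1: not taken
halt.

8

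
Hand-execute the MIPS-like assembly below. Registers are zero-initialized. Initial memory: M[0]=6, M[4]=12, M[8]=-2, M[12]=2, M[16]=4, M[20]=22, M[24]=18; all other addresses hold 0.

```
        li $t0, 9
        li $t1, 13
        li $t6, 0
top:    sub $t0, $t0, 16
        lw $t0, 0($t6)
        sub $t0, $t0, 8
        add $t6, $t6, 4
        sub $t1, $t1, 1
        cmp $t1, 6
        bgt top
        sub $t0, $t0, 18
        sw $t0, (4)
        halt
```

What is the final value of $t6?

28

li $t0, 9 → $t0=9
li $t1, 13 → $t1=13
li $t6, 0 → $t6=0
sub $t0, $t0, 16 → $t0=9-16=-7
lw $t0, 0($t6) → $t0=M[0]=6
sub $t0, $t0, 8 → $t0=6-8=-2
add $t6, $t6, 4 → $t6=0+4=4
sub $t1, $t1, 1 → $t1=13-1=12
cmp $t1, 6  (cmp 12,6)
bgt top: taken
sub $t0, $t0, 16 → $t0=(-2)-16=-18
lw $t0, 0($t6) → $t0=M[4]=12
sub $t0, $t0, 8 → $t0=12-8=4
add $t6, $t6, 4 → $t6=4+4=8
sub $t1, $t1, 1 → $t1=12-1=11
cmp $t1, 6  (cmp 11,6)
bgt top: taken
sub $t0, $t0, 16 → $t0=4-16=-12
lw $t0, 0($t6) → $t0=M[8]=-2
sub $t0, $t0, 8 → $t0=(-2)-8=-10
add $t6, $t6, 4 → $t6=8+4=12
sub $t1, $t1, 1 → $t1=11-1=10
cmp $t1, 6  (cmp 10,6)
bgt top: taken
sub $t0, $t0, 16 → $t0=(-10)-16=-26
lw $t0, 0($t6) → $t0=M[12]=2
sub $t0, $t0, 8 → $t0=2-8=-6
add $t6, $t6, 4 → $t6=12+4=16
sub $t1, $t1, 1 → $t1=10-1=9
cmp $t1, 6  (cmp 9,6)
bgt top: taken
sub $t0, $t0, 16 → $t0=(-6)-16=-22
lw $t0, 0($t6) → $t0=M[16]=4
sub $t0, $t0, 8 → $t0=4-8=-4
add $t6, $t6, 4 → $t6=16+4=20
sub $t1, $t1, 1 → $t1=9-1=8
cmp $t1, 6  (cmp 8,6)
bgt top: taken
sub $t0, $t0, 16 → $t0=(-4)-16=-20
lw $t0, 0($t6) → $t0=M[20]=22
sub $t0, $t0, 8 → $t0=22-8=14
add $t6, $t6, 4 → $t6=20+4=24
sub $t1, $t1, 1 → $t1=8-1=7
cmp $t1, 6  (cmp 7,6)
bgt top: taken
sub $t0, $t0, 16 → $t0=14-16=-2
lw $t0, 0($t6) → $t0=M[24]=18
sub $t0, $t0, 8 → $t0=18-8=10
add $t6, $t6, 4 → $t6=24+4=28
sub $t1, $t1, 1 → $t1=7-1=6
cmp $t1, 6  (cmp 6,6)
bgt top: not taken
sub $t0, $t0, 18 → $t0=10-18=-8
sw $t0, (4) → M[4]=-8
halt.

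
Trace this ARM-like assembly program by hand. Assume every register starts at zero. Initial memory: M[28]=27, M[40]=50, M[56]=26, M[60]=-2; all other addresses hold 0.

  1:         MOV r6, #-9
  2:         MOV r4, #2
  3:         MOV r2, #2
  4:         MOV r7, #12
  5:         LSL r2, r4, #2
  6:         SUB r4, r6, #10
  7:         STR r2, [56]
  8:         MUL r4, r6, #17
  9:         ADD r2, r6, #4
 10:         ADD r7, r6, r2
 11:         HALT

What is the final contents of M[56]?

8

MOV r6, #-9 → r6=-9
MOV r4, #2 → r4=2
MOV r2, #2 → r2=2
MOV r7, #12 → r7=12
LSL r2, r4, #2 → r2=2<<2=8
SUB r4, r6, #10 → r4=(-9)-10=-19
STR r2, [56] → M[56]=8
MUL r4, r6, #17 → r4=(-9)*17=-153
ADD r2, r6, #4 → r2=(-9)+4=-5
ADD r7, r6, r2 → r7=(-9)+(-5)=-14
halt.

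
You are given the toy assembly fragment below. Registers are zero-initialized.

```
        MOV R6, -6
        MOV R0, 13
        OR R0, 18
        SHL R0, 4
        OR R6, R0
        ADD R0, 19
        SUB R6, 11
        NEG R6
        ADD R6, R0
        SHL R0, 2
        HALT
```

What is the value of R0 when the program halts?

MOV R6, -6 → R6=-6
MOV R0, 13 → R0=13
OR R0, 18 → R0=13|18=31
SHL R0, 4 → R0=31<<4=496
OR R6, R0 → R6=(-6)|496=-6
ADD R0, 19 → R0=496+19=515
SUB R6, 11 → R6=(-6)-11=-17
NEG R6 → R6=-(-17)=17
ADD R6, R0 → R6=17+515=532
SHL R0, 2 → R0=515<<2=2060
halt.

2060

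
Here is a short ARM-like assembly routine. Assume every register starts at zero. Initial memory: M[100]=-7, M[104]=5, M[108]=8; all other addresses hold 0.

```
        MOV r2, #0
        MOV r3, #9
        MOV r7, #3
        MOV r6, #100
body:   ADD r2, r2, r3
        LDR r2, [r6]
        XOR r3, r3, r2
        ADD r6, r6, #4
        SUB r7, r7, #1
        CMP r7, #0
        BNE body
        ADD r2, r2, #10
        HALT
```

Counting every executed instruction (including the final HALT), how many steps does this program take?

27

after MOV r2, #0: r2=0
after MOV r3, #9: r3=9
after MOV r7, #3: r7=3
after MOV r6, #100: r6=100
after ADD r2, r2, r3: r2=0+9=9
after LDR r2, [r6]: r2=M[100]=-7
after XOR r3, r3, r2: r3=9^(-7)=-16
after ADD r6, r6, #4: r6=100+4=104
after SUB r7, r7, #1: r7=3-1=2
CMP r7, #0  (cmp 2,0)
BNE body: taken
after ADD r2, r2, r3: r2=(-7)+(-16)=-23
after LDR r2, [r6]: r2=M[104]=5
after XOR r3, r3, r2: r3=(-16)^5=-11
after ADD r6, r6, #4: r6=104+4=108
after SUB r7, r7, #1: r7=2-1=1
CMP r7, #0  (cmp 1,0)
BNE body: taken
after ADD r2, r2, r3: r2=5+(-11)=-6
after LDR r2, [r6]: r2=M[108]=8
after XOR r3, r3, r2: r3=(-11)^8=-3
after ADD r6, r6, #4: r6=108+4=112
after SUB r7, r7, #1: r7=1-1=0
CMP r7, #0  (cmp 0,0)
BNE body: not taken
after ADD r2, r2, #10: r2=8+10=18
halt.
Total executed instructions: 27.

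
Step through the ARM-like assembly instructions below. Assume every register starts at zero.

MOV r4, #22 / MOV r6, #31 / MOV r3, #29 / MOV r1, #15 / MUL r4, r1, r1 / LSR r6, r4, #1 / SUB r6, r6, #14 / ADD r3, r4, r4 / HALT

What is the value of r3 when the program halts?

MOV r4, #22 → r4=22
MOV r6, #31 → r6=31
MOV r3, #29 → r3=29
MOV r1, #15 → r1=15
MUL r4, r1, r1 → r4=15*15=225
LSR r6, r4, #1 → r6=225>>1=112
SUB r6, r6, #14 → r6=112-14=98
ADD r3, r4, r4 → r3=225+225=450
halt.

450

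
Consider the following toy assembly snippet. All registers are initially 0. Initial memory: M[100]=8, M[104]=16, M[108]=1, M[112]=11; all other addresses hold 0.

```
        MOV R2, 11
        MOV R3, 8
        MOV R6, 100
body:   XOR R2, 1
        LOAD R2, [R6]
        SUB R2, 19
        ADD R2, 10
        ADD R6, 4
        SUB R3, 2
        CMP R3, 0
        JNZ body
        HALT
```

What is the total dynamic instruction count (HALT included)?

36

R2=11
R3=8
R6=100
R2=11^1=10
R2=M[100]=8
R2=8-19=-11
R2=(-11)+10=-1
R6=100+4=104
R3=8-2=6
CMP R3, 0  (cmp 6,0)
JNZ body: taken
R2=(-1)^1=-2
R2=M[104]=16
R2=16-19=-3
R2=(-3)+10=7
R6=104+4=108
R3=6-2=4
CMP R3, 0  (cmp 4,0)
JNZ body: taken
R2=7^1=6
R2=M[108]=1
R2=1-19=-18
R2=(-18)+10=-8
R6=108+4=112
R3=4-2=2
CMP R3, 0  (cmp 2,0)
JNZ body: taken
R2=(-8)^1=-7
R2=M[112]=11
R2=11-19=-8
R2=(-8)+10=2
R6=112+4=116
R3=2-2=0
CMP R3, 0  (cmp 0,0)
JNZ body: not taken
halt.
Total executed instructions: 36.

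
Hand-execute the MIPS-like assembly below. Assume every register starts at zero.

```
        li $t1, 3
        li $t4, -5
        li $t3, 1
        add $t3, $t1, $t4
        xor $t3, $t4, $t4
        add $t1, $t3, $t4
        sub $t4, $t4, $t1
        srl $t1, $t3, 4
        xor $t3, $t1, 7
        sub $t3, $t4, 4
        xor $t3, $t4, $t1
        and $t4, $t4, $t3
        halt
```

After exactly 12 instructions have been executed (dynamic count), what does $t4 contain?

0

$t1=3
$t4=-5
$t3=1
$t3=3+(-5)=-2
$t3=(-5)^(-5)=0
$t1=0+(-5)=-5
$t4=(-5)-(-5)=0
$t1=0>>4=0
$t3=0^7=7
$t3=0-4=-4
$t3=0^0=0
$t4=0&0=0
After step 12: $t4 = 0.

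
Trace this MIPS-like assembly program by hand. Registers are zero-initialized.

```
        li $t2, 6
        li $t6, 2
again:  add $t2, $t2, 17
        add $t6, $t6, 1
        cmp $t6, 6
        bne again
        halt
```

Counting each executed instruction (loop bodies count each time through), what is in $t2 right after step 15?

74

after li $t2, 6: $t2=6
after li $t6, 2: $t6=2
after add $t2, $t2, 17: $t2=6+17=23
after add $t6, $t6, 1: $t6=2+1=3
cmp $t6, 6  (cmp 3,6)
bne again: taken
after add $t2, $t2, 17: $t2=23+17=40
after add $t6, $t6, 1: $t6=3+1=4
cmp $t6, 6  (cmp 4,6)
bne again: taken
after add $t2, $t2, 17: $t2=40+17=57
after add $t6, $t6, 1: $t6=4+1=5
cmp $t6, 6  (cmp 5,6)
bne again: taken
after add $t2, $t2, 17: $t2=57+17=74
After step 15: $t2 = 74.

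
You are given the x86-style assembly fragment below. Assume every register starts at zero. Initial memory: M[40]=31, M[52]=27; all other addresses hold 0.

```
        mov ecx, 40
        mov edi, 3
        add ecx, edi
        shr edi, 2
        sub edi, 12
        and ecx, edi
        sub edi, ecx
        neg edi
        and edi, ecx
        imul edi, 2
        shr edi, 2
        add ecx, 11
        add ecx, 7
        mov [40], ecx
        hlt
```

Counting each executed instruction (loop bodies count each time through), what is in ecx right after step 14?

mov ecx, 40 → ecx=40
mov edi, 3 → edi=3
add ecx, edi → ecx=40+3=43
shr edi, 2 → edi=3>>2=0
sub edi, 12 → edi=0-12=-12
and ecx, edi → ecx=43&(-12)=32
sub edi, ecx → edi=(-12)-32=-44
neg edi → edi=-(-44)=44
and edi, ecx → edi=44&32=32
imul edi, 2 → edi=32*2=64
shr edi, 2 → edi=64>>2=16
add ecx, 11 → ecx=32+11=43
add ecx, 7 → ecx=43+7=50
mov [40], ecx → M[40]=50
After step 14: ecx = 50.

50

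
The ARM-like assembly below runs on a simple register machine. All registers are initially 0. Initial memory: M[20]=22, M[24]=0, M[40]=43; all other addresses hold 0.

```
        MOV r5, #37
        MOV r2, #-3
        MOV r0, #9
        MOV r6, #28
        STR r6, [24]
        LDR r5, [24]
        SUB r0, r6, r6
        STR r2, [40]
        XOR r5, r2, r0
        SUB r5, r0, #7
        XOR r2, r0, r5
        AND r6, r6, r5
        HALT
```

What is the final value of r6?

24

MOV r5, #37 → r5=37
MOV r2, #-3 → r2=-3
MOV r0, #9 → r0=9
MOV r6, #28 → r6=28
STR r6, [24] → M[24]=28
LDR r5, [24] → r5=M[24]=28
SUB r0, r6, r6 → r0=28-28=0
STR r2, [40] → M[40]=-3
XOR r5, r2, r0 → r5=(-3)^0=-3
SUB r5, r0, #7 → r5=0-7=-7
XOR r2, r0, r5 → r2=0^(-7)=-7
AND r6, r6, r5 → r6=28&(-7)=24
halt.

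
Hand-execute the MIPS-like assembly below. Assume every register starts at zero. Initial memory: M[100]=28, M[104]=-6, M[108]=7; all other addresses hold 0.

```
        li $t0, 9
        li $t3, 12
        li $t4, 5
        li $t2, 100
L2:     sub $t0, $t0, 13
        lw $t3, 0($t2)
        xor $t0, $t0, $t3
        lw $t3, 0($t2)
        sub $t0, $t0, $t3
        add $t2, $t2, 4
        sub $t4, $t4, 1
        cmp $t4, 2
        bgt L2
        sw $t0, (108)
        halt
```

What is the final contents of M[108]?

58

li $t0, 9 → $t0=9
li $t3, 12 → $t3=12
li $t4, 5 → $t4=5
li $t2, 100 → $t2=100
sub $t0, $t0, 13 → $t0=9-13=-4
lw $t3, 0($t2) → $t3=M[100]=28
xor $t0, $t0, $t3 → $t0=(-4)^28=-32
lw $t3, 0($t2) → $t3=M[100]=28
sub $t0, $t0, $t3 → $t0=(-32)-28=-60
add $t2, $t2, 4 → $t2=100+4=104
sub $t4, $t4, 1 → $t4=5-1=4
cmp $t4, 2  (cmp 4,2)
bgt L2: taken
sub $t0, $t0, 13 → $t0=(-60)-13=-73
lw $t3, 0($t2) → $t3=M[104]=-6
xor $t0, $t0, $t3 → $t0=(-73)^(-6)=77
lw $t3, 0($t2) → $t3=M[104]=-6
sub $t0, $t0, $t3 → $t0=77-(-6)=83
add $t2, $t2, 4 → $t2=104+4=108
sub $t4, $t4, 1 → $t4=4-1=3
cmp $t4, 2  (cmp 3,2)
bgt L2: taken
sub $t0, $t0, 13 → $t0=83-13=70
lw $t3, 0($t2) → $t3=M[108]=7
xor $t0, $t0, $t3 → $t0=70^7=65
lw $t3, 0($t2) → $t3=M[108]=7
sub $t0, $t0, $t3 → $t0=65-7=58
add $t2, $t2, 4 → $t2=108+4=112
sub $t4, $t4, 1 → $t4=3-1=2
cmp $t4, 2  (cmp 2,2)
bgt L2: not taken
sw $t0, (108) → M[108]=58
halt.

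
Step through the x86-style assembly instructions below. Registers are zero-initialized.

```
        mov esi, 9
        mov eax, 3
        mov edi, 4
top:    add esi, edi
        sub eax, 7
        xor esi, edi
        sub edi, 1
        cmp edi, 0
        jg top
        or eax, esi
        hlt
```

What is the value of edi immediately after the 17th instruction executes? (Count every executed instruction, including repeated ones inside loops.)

after mov esi, 9: esi=9
after mov eax, 3: eax=3
after mov edi, 4: edi=4
after add esi, edi: esi=9+4=13
after sub eax, 7: eax=3-7=-4
after xor esi, edi: esi=13^4=9
after sub edi, 1: edi=4-1=3
cmp edi, 0  (cmp 3,0)
jg top: taken
after add esi, edi: esi=9+3=12
after sub eax, 7: eax=(-4)-7=-11
after xor esi, edi: esi=12^3=15
after sub edi, 1: edi=3-1=2
cmp edi, 0  (cmp 2,0)
jg top: taken
after add esi, edi: esi=15+2=17
after sub eax, 7: eax=(-11)-7=-18
After step 17: edi = 2.

2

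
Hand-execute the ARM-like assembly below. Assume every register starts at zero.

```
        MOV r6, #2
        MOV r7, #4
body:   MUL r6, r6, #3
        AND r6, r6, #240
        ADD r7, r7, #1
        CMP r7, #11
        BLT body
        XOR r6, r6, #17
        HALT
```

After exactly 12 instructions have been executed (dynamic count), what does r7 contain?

6

MOV r6, #2 → r6=2
MOV r7, #4 → r7=4
MUL r6, r6, #3 → r6=2*3=6
AND r6, r6, #240 → r6=6&240=0
ADD r7, r7, #1 → r7=4+1=5
CMP r7, #11  (cmp 5,11)
BLT body: taken
MUL r6, r6, #3 → r6=0*3=0
AND r6, r6, #240 → r6=0&240=0
ADD r7, r7, #1 → r7=5+1=6
CMP r7, #11  (cmp 6,11)
BLT body: taken
After step 12: r7 = 6.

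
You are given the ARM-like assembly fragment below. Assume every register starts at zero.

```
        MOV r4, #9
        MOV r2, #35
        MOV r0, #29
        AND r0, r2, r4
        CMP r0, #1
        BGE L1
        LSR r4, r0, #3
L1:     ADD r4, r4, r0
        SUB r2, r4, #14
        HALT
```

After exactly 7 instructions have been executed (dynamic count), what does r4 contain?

after MOV r4, #9: r4=9
after MOV r2, #35: r2=35
after MOV r0, #29: r0=29
after AND r0, r2, r4: r0=35&9=1
CMP r0, #1  (cmp 1,1)
BGE L1: taken
after ADD r4, r4, r0: r4=9+1=10
After step 7: r4 = 10.

10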